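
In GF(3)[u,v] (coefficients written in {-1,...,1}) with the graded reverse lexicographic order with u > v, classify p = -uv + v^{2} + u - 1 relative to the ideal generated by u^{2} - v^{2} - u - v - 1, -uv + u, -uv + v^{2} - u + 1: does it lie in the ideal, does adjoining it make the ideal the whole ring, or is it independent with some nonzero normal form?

First compute the reduced Gröbner basis of I by Buchberger's algorithm.
f_1 = u^{2} - v^{2} - u - v - 1, LT = u^{2}.
f_2 = -uv + u, LT = uv.
f_3 = -uv + v^{2} - u + 1, LT = uv.

S(f_1,f_2): lcm = u^{2}v. S = -v^{3} + u^{2} - uv - v^{2} - v.
  reduce S modulo (f_1, f_2, f_3):
  remainder -v^{3} + 1 ≠ 0; add h_4 = -v^{3} + 1 to the basis.

S(f_1,f_3): lcm = u^{2}v. S = uv^{2} - v^{3} - u^{2} - uv - v^{2} + u - v.
  reduce S modulo (f_1, f_2, f_3, h_4):
  remainder v^{2} + v + 1 ≠ 0; add h_5 = v^{2} + v + 1 to the basis.

S(f_2,f_3): lcm = uv. S = v^{2} + u + 1.
  reduce S modulo (f_1, f_2, f_3, h_4, h_5):
  remainder u - v ≠ 0; add h_6 = u - v to the basis.

S(f_3,h_4): lcm = uv^{3}. S = -v^{4} + uv^{2} - v^{2} + u.
  reduce S modulo (f_1, f_2, f_3, h_4, h_5, h_6):
  remainder -v + 1 ≠ 0; add h_7 = -v + 1 to the basis.

The other S-polynomials (S(f_1,h_4), S(f_2,h_4), S(f_1,h_5), S(f_2,h_5), S(f_3,h_5), S(h_4,h_5), S(f_1,h_6), S(f_2,h_6), S(f_3,h_6), S(h_4,h_6), S(h_5,h_6), S(f_1,h_7), S(f_2,h_7), S(f_3,h_7), S(h_4,h_7), S(h_5,h_7), S(h_6,h_7)) all reduce to 0 modulo the current basis, so we have a Gröbner basis.
Inter-reduce: drop elements whose leading term is divisible by another's, tail-reduce, and make monic.
Reduced Gröbner basis: {u - 1, v - 1}.
Label its elements g_1 = u - 1, g_2 = v - 1.

Reduce p = -uv + v^{2} + u - 1 modulo G:
  leading term uv: subtract (-v)·g_1 from -uv + v^{2} + u - 1 → v^{2} + u - v - 1
  leading term v^{2}: subtract (v)·g_2 from v^{2} + u - v - 1 → u - 1
  leading term u: subtract (1)·g_1 from u - 1 → 0
  normal form = 0.
Since the normal form is 0, p ∈ I.

-uv + v^{2} + u - 1 lies in I (it reduces to 0).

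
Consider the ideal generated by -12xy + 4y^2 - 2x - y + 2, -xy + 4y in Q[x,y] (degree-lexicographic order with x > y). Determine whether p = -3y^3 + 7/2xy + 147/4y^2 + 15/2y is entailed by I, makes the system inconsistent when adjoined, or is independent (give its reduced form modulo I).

First compute the reduced Gröbner basis of I by Buchberger's algorithm.
f_1 = -12xy + 4y^2 - 2x - y + 2, LT = xy.
f_2 = -xy + 4y, LT = xy.

S(f_1,f_2): lcm = xy. S = -1/3y^2 + 1/6x + 49/12y - 1/6.
  leading term y^2: no divisor's leading term divides it; move -1/3y^2 to the remainder.
  leading term x: no divisor's leading term divides it; move 1/6x to the remainder.
  leading term y: no divisor's leading term divides it; move 49/12y to the remainder.
  leading term 1: no divisor's leading term divides it; move -1/6 to the remainder.
  remainder -1/3y^2 + 1/6x + 49/12y - 1/6 ≠ 0; add h_3 = -1/3y^2 + 1/6x + 49/12y - 1/6 to the basis.

S(f_1,h_3): lcm = xy^2. S = -1/3y^3 + 1/2x^2 + 149/12xy + 1/12y^2 - 1/2x - 1/6y.
  leading term y^3: subtract (y)·h_3 from -1/3y^3 + 1/2x^2 + 149/12xy + 1/12y^2 - 1/2x - 1/6y → 1/2x^2 + 49/4xy - 4y^2 - 1/2x
  leading term x^2: no divisor's leading term divides it; move 1/2x^2 to the remainder.
  leading term xy: subtract (-49/48)·f_1 from 49/4xy - 4y^2 - 1/2x → 1/12y^2 - 61/24x - 49/48y + 49/24
  leading term y^2: subtract (-1/4)·h_3 from 1/12y^2 - 61/24x - 49/48y + 49/24 → -5/2x + 2
  leading term x: no divisor's leading term divides it; move -5/2x to the remainder.
  leading term 1: no divisor's leading term divides it; move 2 to the remainder.
  remainder 1/2x^2 - 5/2x + 2 ≠ 0; add h_4 = 1/2x^2 - 5/2x + 2 to the basis.

The other S-polynomials (S(f_2,h_3), S(f_1,h_4), S(f_2,h_4), S(h_3,h_4)) all reduce to 0 modulo the current basis, so we have a Gröbner basis.
Inter-reduce: drop elements whose leading term is divisible by another's, tail-reduce, and make monic.
Reduced Gröbner basis: {x^2 - 5x + 4, xy - 4y, y^2 - 1/2x - 49/4y + 1/2}.
Label its elements g_1 = x^2 - 5x + 4, g_2 = xy - 4y, g_3 = y^2 - 1/2x - 49/4y + 1/2.

Reduce p = -3y^3 + 7/2xy + 147/4y^2 + 15/2y modulo G:
  leading term y^3: subtract (-3y)·g_3 from -3y^3 + 7/2xy + 147/4y^2 + 15/2y → 2xy + 9y
  leading term xy: subtract (2)·g_2 from 2xy + 9y → 17y
  leading term y: no divisor's leading term divides it; move 17y to the remainder.
  normal form = 17y.
The normal form is nonzero, so p ∉ I. Since p minus its normal form lies in I, I + (p) = I + (r) where r = 17y; decide whether this ideal is the whole ring.
Run Buchberger on G together with r (pairs among the g_i already reduce to 0 since G is a Gröbner basis):
g_1 = x^2 - 5x + 4, LT = x^2.
g_2 = xy - 4y, LT = xy.
g_3 = y^2 - 1/2x - 49/4y + 1/2, LT = y^2.
r = 17y, LT = y.

S(g_3,r): lcm = y^2. S = -1/2x - 49/4y + 1/2.
  leading term x: no divisor's leading term divides it; move -1/2x to the remainder.
  leading term y: subtract (-49/68)·r from -49/4y + 1/2 → 1/2
  leading term 1: no divisor's leading term divides it; move 1/2 to the remainder.
  remainder -1/2x + 1/2 ≠ 0; add m_5 = -1/2x + 1/2 to the basis.

The other S-polynomials (S(g_1,g_2), S(g_1,g_3), S(g_1,r), S(g_2,g_3), S(g_2,r), S(g_1,m_5), S(g_2,m_5), S(g_3,m_5), S(r,m_5)) all reduce to 0 modulo the current basis, so we have a Gröbner basis.
Inter-reduce: drop elements whose leading term is divisible by another's, tail-reduce, and make monic.
Reduced Gröbner basis: {x - 1, y}.
The reduced Gröbner basis of I + (p) is {x - 1, y} ≠ {1}, a proper ideal, so the enlarged system stays consistent: p is independent of I, with normal form 17y.

-3y^3 + 7/2xy + 147/4y^2 + 15/2y is independent of I; its normal form modulo I is 17y.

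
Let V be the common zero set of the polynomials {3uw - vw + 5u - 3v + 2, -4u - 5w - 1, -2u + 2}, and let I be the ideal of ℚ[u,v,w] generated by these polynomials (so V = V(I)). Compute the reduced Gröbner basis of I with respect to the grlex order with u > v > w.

f_1 = 3uw - vw + 5u - 3v + 2, LT = uw.
f_2 = -4u - 5w - 1, LT = u.
f_3 = -2u + 2, LT = u.

S(f_1,f_2): lcm = uw. S = -⅓vw - 5/4w² + 5/3u - v - ¼w + ⅔.
  reduce S modulo (f_1, f_2, f_3):
  remainder -⅓vw - 5/4w² - v - 7/3w + ¼ ≠ 0; add g_4 = -⅓vw - 5/4w² - v - 7/3w + ¼ to the basis.

S(f_1,f_3): lcm = uw. S = -⅓vw + 5/3u - v + w + ⅔.
  reduce S modulo (f_1, f_2, f_3, g_4):
  remainder 5/4w² + 5/4w ≠ 0; add g_5 = 5/4w² + 5/4w to the basis.

S(f_2,f_3): lcm = u. S = 5/4w + 5/4.
  reduce S modulo (f_1, f_2, f_3, g_4, g_5):
  remainder 5/4w + 5/4 ≠ 0; add g_6 = 5/4w + 5/4 to the basis.

S(g_4,g_5): lcm = vw². S = 15/4w³ + 2vw + 7w² - ¾w.
  reduce S modulo (f_1, f_2, f_3, g_4, g_5, g_6):
  remainder -6v + 12 ≠ 0; add g_7 = -6v + 12 to the basis.

The other S-polynomials (S(f_1,g_4), S(f_2,g_4), S(f_3,g_4), S(f_1,g_5), S(f_2,g_5), S(f_3,g_5), S(f_1,g_6), S(f_2,g_6), S(f_3,g_6), S(g_4,g_6), S(g_5,g_6), S(f_1,g_7), S(f_2,g_7), S(f_3,g_7), S(g_4,g_7), S(g_5,g_7), S(g_6,g_7)) all reduce to 0 modulo the current basis, so we have a Gröbner basis.
Inter-reduce: drop elements whose leading term is divisible by another's, tail-reduce, and make monic.

G = {u - 1, v - 2, w + 1}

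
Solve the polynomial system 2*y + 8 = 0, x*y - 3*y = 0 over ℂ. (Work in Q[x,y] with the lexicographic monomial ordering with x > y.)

Compute a lex Gröbner basis by Buchberger's algorithm.
f_1 = 2*y + 8, LT = y.
f_2 = x*y - 3*y, LT = x*y.

S(f_1,f_2): lcm = x*y. S = 4*x + 3*y.
  reduce S modulo (f_1, f_2):
  remainder 4*x - 12 ≠ 0; add h_3 = 4*x - 12 to the basis.

The other S-polynomials (S(f_1,h_3), S(f_2,h_3)) all reduce to 0 modulo the current basis, so we have a Gröbner basis.
Inter-reduce: drop elements whose leading term is divisible by another's, tail-reduce, and make monic.
Reduced Gröbner basis: {x - 3, y + 4}.

From the last basis element, y + 4 = 0, so y takes values in {-4}. Each choice, substituted upward through the basis, yields the corresponding point(s) of the solution set.
  y = -4: the earlier basis element becomes x - 3 = 0, giving x = 3 — point (3, -4).
Zero-dimensionality of the ideal guarantees finitely many solutions over ℂ.

{(3, -4)}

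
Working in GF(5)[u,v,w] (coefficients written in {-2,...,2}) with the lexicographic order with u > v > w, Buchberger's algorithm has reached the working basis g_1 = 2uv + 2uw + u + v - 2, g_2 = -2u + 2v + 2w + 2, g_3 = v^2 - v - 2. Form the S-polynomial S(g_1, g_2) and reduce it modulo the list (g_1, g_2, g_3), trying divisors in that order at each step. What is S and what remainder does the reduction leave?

S(g_1, g_2) = uw - 2u + v^2 + vw - v - 1; remainder on division = 2vw - 2v + w^2 - w - 1.

lcm(LM(g_1), LM(g_2)) = uv.
S = (lcm/LT(g_1))·g_1 − (lcm/LT(g_2))·g_2 = uw - 2u + v^2 + vw - v - 1.
Reduce S modulo (g_1, g_2, g_3) in that order:
  leading term uw: subtract (2w)·g_2 from uw - 2u + v^2 + vw - v - 1 → -2u + v^2 + 2vw - v + w^2 + w - 1
  leading term u: subtract (1)·g_2 from -2u + v^2 + 2vw - v + w^2 + w - 1 → v^2 + 2vw + 2v + w^2 - w + 2
  leading term v^2: subtract (1)·g_3 from v^2 + 2vw + 2v + w^2 - w + 2 → 2vw - 2v + w^2 - w - 1
  leading term vw: no divisor's leading term divides it; move 2vw to the remainder.
  leading term v: no divisor's leading term divides it; move -2v to the remainder.
  leading term w^2: no divisor's leading term divides it; move w^2 to the remainder.
  leading term w: no divisor's leading term divides it; move -w to the remainder.
  leading term 1: no divisor's leading term divides it; move -1 to the remainder.
The remainder 2vw - 2v + w^2 - w - 1 is nonzero, so it would be added as the next basis element.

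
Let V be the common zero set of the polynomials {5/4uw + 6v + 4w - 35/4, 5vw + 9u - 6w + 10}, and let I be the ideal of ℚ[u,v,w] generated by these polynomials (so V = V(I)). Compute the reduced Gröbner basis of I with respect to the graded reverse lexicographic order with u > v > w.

f_1 = 5/4uw + 6v + 4w - 35/4, LT = uw.
f_2 = 5vw + 9u - 6w + 10, LT = vw.

S(f_1,f_2): lcm = uvw. S = -9/5u² + 24/5v² + 6/5uw + 16/5vw - 2u - 7v.
  leading term u²: no divisor's leading term divides it; move -9/5u² to the remainder.
  leading term v²: no divisor's leading term divides it; move 24/5v² to the remainder.
  leading term uw: subtract (24/25)·f_1 from 6/5uw + 16/5vw - 2u - 7v → 16/5vw - 2u - 319/25v - 96/25w + 42/5
  leading term vw: subtract (16/25)·f_2 from 16/5vw - 2u - 319/25v - 96/25w + 42/5 → -194/25u - 319/25v + 2
  leading term u: no divisor's leading term divides it; move -194/25u to the remainder.
  leading term v: no divisor's leading term divides it; move -319/25v to the remainder.
  leading term 1: no divisor's leading term divides it; move 2 to the remainder.
  remainder -9/5u² + 24/5v² - 194/25u - 319/25v + 2 ≠ 0; add g_3 = -9/5u² + 24/5v² - 194/25u - 319/25v + 2 to the basis.

The other S-polynomials (S(f_1,g_3), S(f_2,g_3)) all reduce to 0 modulo the current basis, so we have a Gröbner basis.

G = {u² - 8/3v² + 194/45u + 319/45v - 10/9, uw + 24/5v + 16/5w - 7, vw + 9/5u - 6/5w + 2}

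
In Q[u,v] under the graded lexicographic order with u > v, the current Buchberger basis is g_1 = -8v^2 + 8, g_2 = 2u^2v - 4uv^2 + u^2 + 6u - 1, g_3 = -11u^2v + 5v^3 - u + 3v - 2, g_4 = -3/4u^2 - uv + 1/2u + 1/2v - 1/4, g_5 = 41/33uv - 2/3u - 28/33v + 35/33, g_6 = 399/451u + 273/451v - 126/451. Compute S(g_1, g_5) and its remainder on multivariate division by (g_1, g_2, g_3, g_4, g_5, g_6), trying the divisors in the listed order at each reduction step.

S(g_1, g_5) = 22/41uv + 28/41v^2 - u - 35/41v; remainder on division = 0.

lcm(LM(g_1), LM(g_5)) = uv^2.
S = (lcm/LT(g_1))·g_1 − (lcm/LT(g_5))·g_5 = 22/41uv + 28/41v^2 - u - 35/41v.
Reduce S modulo (g_1, g_2, g_3, g_4, g_5, g_6) in that order:
  leading term uv: subtract (726/1681)·g_5 from 22/41uv + 28/41v^2 - u - 35/41v → 28/41v^2 - 1197/1681u - 819/1681v - 770/1681
  leading term v^2: subtract (-7/82)·g_1 from 28/41v^2 - 1197/1681u - 819/1681v - 770/1681 → -1197/1681u - 819/1681v + 378/1681
  leading term u: subtract (-33/41)·g_6 from -1197/1681u - 819/1681v + 378/1681 → 0
The remainder is 0, so this S-polynomial contributes no new basis element.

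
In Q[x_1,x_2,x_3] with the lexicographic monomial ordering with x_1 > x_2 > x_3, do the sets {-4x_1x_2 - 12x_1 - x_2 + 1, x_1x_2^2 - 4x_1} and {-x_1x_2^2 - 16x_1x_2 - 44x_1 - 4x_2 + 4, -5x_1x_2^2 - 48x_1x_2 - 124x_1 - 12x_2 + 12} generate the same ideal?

Yes, the ideals are equal.

Since reduced Gröbner bases are canonical representatives of ideals under a given ordering, it suffices to compute and compare them.
Buchberger on the first generating set:
f_1 = -4x_1x_2 - 12x_1 - x_2 + 1, LT = x_1x_2.
f_2 = x_1x_2^2 - 4x_1, LT = x_1x_2^2.

S(f_1,f_2): lcm = x_1x_2^2. S = 3x_1x_2 + 4x_1 + 1/4x_2^2 - 1/4x_2.
  leading term x_1x_2: subtract (-3/4)·f_1 from 3x_1x_2 + 4x_1 + 1/4x_2^2 - 1/4x_2 → -5x_1 + 1/4x_2^2 - x_2 + 3/4
  leading term x_1: no divisor's leading term divides it; move -5x_1 to the remainder.
  leading term x_2^2: no divisor's leading term divides it; move 1/4x_2^2 to the remainder.
  leading term x_2: no divisor's leading term divides it; move -x_2 to the remainder.
  leading term 1: no divisor's leading term divides it; move 3/4 to the remainder.
  remainder -5x_1 + 1/4x_2^2 - x_2 + 3/4 ≠ 0; add g_3 = -5x_1 + 1/4x_2^2 - x_2 + 3/4 to the basis.

S(f_1,g_3): lcm = x_1x_2. S = 3x_1 + 1/20x_2^3 - 1/5x_2^2 + 2/5x_2 - 1/4.
  leading term x_1: subtract (-3/5)·g_3 from 3x_1 + 1/20x_2^3 - 1/5x_2^2 + 2/5x_2 - 1/4 → 1/20x_2^3 - 1/20x_2^2 - 1/5x_2 + 1/5
  leading term x_2^3: no divisor's leading term divides it; move 1/20x_2^3 to the remainder.
  leading term x_2^2: no divisor's leading term divides it; move -1/20x_2^2 to the remainder.
  leading term x_2: no divisor's leading term divides it; move -1/5x_2 to the remainder.
  leading term 1: no divisor's leading term divides it; move 1/5 to the remainder.
  remainder 1/20x_2^3 - 1/20x_2^2 - 1/5x_2 + 1/5 ≠ 0; add g_4 = 1/20x_2^3 - 1/20x_2^2 - 1/5x_2 + 1/5 to the basis.

The other S-polynomials (S(f_2,g_3), S(f_1,g_4), S(f_2,g_4), S(g_3,g_4)) all reduce to 0 modulo the current basis, so we have a Gröbner basis.
Inter-reduce: drop elements whose leading term is divisible by another's, tail-reduce, and make monic.
Reduced Gröbner basis: {x_1 - 1/20x_2^2 + 1/5x_2 - 3/20, x_2^3 - x_2^2 - 4x_2 + 4}.

Buchberger on the second generating set:
h_1 = -x_1x_2^2 - 16x_1x_2 - 44x_1 - 4x_2 + 4, LT = x_1x_2^2.
h_2 = -5x_1x_2^2 - 48x_1x_2 - 124x_1 - 12x_2 + 12, LT = x_1x_2^2.

S(h_1,h_2): lcm = x_1x_2^2. S = 32/5x_1x_2 + 96/5x_1 + 8/5x_2 - 8/5.
  leading term x_1x_2: no divisor's leading term divides it; move 32/5x_1x_2 to the remainder.
  leading term x_1: no divisor's leading term divides it; move 96/5x_1 to the remainder.
  leading term x_2: no divisor's leading term divides it; move 8/5x_2 to the remainder.
  leading term 1: no divisor's leading term divides it; move -8/5 to the remainder.
  remainder 32/5x_1x_2 + 96/5x_1 + 8/5x_2 - 8/5 ≠ 0; add k_3 = 32/5x_1x_2 + 96/5x_1 + 8/5x_2 - 8/5 to the basis.

S(h_1,k_3): lcm = x_1x_2^2. S = 13x_1x_2 + 44x_1 - 1/4x_2^2 + 17/4x_2 - 4.
  leading term x_1x_2: subtract (65/32)·k_3 from 13x_1x_2 + 44x_1 - 1/4x_2^2 + 17/4x_2 - 4 → 5x_1 - 1/4x_2^2 + x_2 - 3/4
  leading term x_1: no divisor's leading term divides it; move 5x_1 to the remainder.
  leading term x_2^2: no divisor's leading term divides it; move -1/4x_2^2 to the remainder.
  leading term x_2: no divisor's leading term divides it; move x_2 to the remainder.
  leading term 1: no divisor's leading term divides it; move -3/4 to the remainder.
  remainder 5x_1 - 1/4x_2^2 + x_2 - 3/4 ≠ 0; add k_4 = 5x_1 - 1/4x_2^2 + x_2 - 3/4 to the basis.

S(h_1,k_4): lcm = x_1x_2^2. S = 16x_1x_2 + 44x_1 + 1/20x_2^4 - 1/5x_2^3 + 3/20x_2^2 + 4x_2 - 4.
  leading term x_1x_2: subtract (5/2)·k_3 from 16x_1x_2 + 44x_1 + 1/20x_2^4 - 1/5x_2^3 + 3/20x_2^2 + 4x_2 - 4 → -4x_1 + 1/20x_2^4 - 1/5x_2^3 + 3/20x_2^2
  leading term x_1: subtract (-4/5)·k_4 from -4x_1 + 1/20x_2^4 - 1/5x_2^3 + 3/20x_2^2 → 1/20x_2^4 - 1/5x_2^3 - 1/20x_2^2 + 4/5x_2 - 3/5
  leading term x_2^4: no divisor's leading term divides it; move 1/20x_2^4 to the remainder.
  leading term x_2^3: no divisor's leading term divides it; move -1/5x_2^3 to the remainder.
  leading term x_2^2: no divisor's leading term divides it; move -1/20x_2^2 to the remainder.
  leading term x_2: no divisor's leading term divides it; move 4/5x_2 to the remainder.
  leading term 1: no divisor's leading term divides it; move -3/5 to the remainder.
  remainder 1/20x_2^4 - 1/5x_2^3 - 1/20x_2^2 + 4/5x_2 - 3/5 ≠ 0; add k_5 = 1/20x_2^4 - 1/5x_2^3 - 1/20x_2^2 + 4/5x_2 - 3/5 to the basis.

S(k_3,k_4): lcm = x_1x_2. S = 3x_1 + 1/20x_2^3 - 1/5x_2^2 + 2/5x_2 - 1/4.
  leading term x_1: subtract (3/5)·k_4 from 3x_1 + 1/20x_2^3 - 1/5x_2^2 + 2/5x_2 - 1/4 → 1/20x_2^3 - 1/20x_2^2 - 1/5x_2 + 1/5
  leading term x_2^3: no divisor's leading term divides it; move 1/20x_2^3 to the remainder.
  leading term x_2^2: no divisor's leading term divides it; move -1/20x_2^2 to the remainder.
  leading term x_2: no divisor's leading term divides it; move -1/5x_2 to the remainder.
  leading term 1: no divisor's leading term divides it; move 1/5 to the remainder.
  remainder 1/20x_2^3 - 1/20x_2^2 - 1/5x_2 + 1/5 ≠ 0; add k_6 = 1/20x_2^3 - 1/20x_2^2 - 1/5x_2 + 1/5 to the basis.

The other S-polynomials (S(h_2,k_3), S(h_2,k_4), S(h_1,k_5), S(h_2,k_5), S(k_3,k_5), S(k_4,k_5), S(h_1,k_6), S(h_2,k_6), S(k_3,k_6), S(k_4,k_6), S(k_5,k_6)) all reduce to 0 modulo the current basis, so we have a Gröbner basis.
Inter-reduce: drop elements whose leading term is divisible by another's, tail-reduce, and make monic.
Reduced Gröbner basis: {x_1 - 1/20x_2^2 + 1/5x_2 - 3/20, x_2^3 - x_2^2 - 4x_2 + 4}.

The two bases agree; hence the ideals are identical.
The choice of monomial ordering does not affect the verdict — as long as both bases are computed under the same ordering, their equality decides ideal equality.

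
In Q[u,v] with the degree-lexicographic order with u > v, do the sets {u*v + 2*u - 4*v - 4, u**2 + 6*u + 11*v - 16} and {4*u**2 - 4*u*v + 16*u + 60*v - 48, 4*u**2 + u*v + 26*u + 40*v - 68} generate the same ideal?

Yes, the ideals are equal.

Two ideals are equal iff their reduced Gröbner bases coincide (the reduced basis is unique for a fixed ordering).
Buchberger on the first generating set:
f_1 = u*v + 2*u - 4*v - 4, LT = u*v.
f_2 = u**2 + 6*u + 11*v - 16, LT = u**2.

S(f_1,f_2): lcm = u**2*v. S = 2*u**2 - 10*u*v - 11*v**2 - 4*u + 16*v.
  reduce S modulo (f_1, f_2):
  remainder -11*v**2 + 4*u - 46*v - 8 ≠ 0; add g_3 = -11*v**2 + 4*u - 46*v - 8 to the basis.

The other S-polynomials (S(f_1,g_3), S(f_2,g_3)) all reduce to 0 modulo the current basis, so we have a Gröbner basis.
Inter-reduce: drop elements whose leading term is divisible by another's, tail-reduce, and make monic.
Reduced Gröbner basis: {u**2 + 6*u + 11*v - 16, u*v + 2*u - 4*v - 4, v**2 - 4/11*u + 46/11*v + 8/11}.

Buchberger on the second generating set:
h_1 = 4*u**2 - 4*u*v + 16*u + 60*v - 48, LT = u**2.
h_2 = 4*u**2 + u*v + 26*u + 40*v - 68, LT = u**2.

S(h_1,h_2): lcm = u**2. S = -5/4*u*v - 5/2*u + 5*v + 5.
  reduce S modulo (h_1, h_2):
  remainder -5/4*u*v - 5/2*u + 5*v + 5 ≠ 0; add k_3 = -5/4*u*v - 5/2*u + 5*v + 5 to the basis.

S(h_1,k_3): lcm = u**2*v. S = -u*v**2 - 2*u**2 + 8*u*v + 15*v**2 + 4*u - 12*v.
  reduce S modulo (h_1, h_2, k_3):
  remainder 11*v**2 - 4*u + 46*v + 8 ≠ 0; add k_4 = 11*v**2 - 4*u + 46*v + 8 to the basis.

The other S-polynomials (S(h_2,k_3), S(h_1,k_4), S(h_2,k_4), S(k_3,k_4)) all reduce to 0 modulo the current basis, so we have a Gröbner basis.
Inter-reduce: drop elements whose leading term is divisible by another's, tail-reduce, and make monic.
Reduced Gröbner basis: {u**2 + 6*u + 11*v - 16, u*v + 2*u - 4*v - 4, v**2 - 4/11*u + 46/11*v + 8/11}.

Same reduced basis, so the two generating sets span the same ideal.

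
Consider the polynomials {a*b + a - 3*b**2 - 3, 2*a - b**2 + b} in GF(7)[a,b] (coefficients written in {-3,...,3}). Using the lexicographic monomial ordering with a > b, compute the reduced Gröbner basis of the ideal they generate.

f_1 = a*b + a - 3*b**2 - 3, LT = a*b.
f_2 = 2*a - b**2 + b, LT = a.

S(f_1,f_2): lcm = a*b. S = a - 3*b**3 - 3.
  leading term a: subtract (-3)·f_2 from a - 3*b**3 - 3 → -3*b**3 - 3*b**2 + 3*b - 3
  leading term b**3: no divisor's leading term divides it; move -3*b**3 to the remainder.
  leading term b**2: no divisor's leading term divides it; move -3*b**2 to the remainder.
  leading term b: no divisor's leading term divides it; move 3*b to the remainder.
  leading term 1: no divisor's leading term divides it; move -3 to the remainder.
  remainder -3*b**3 - 3*b**2 + 3*b - 3 ≠ 0; add g_3 = -3*b**3 - 3*b**2 + 3*b - 3 to the basis.

The other S-polynomials (S(f_1,g_3), S(f_2,g_3)) all reduce to 0 modulo the current basis, so we have a Gröbner basis.
Inter-reduce: drop elements whose leading term is divisible by another's, tail-reduce, and make monic.

G = {a + 3*b**2 - 3*b, b**3 + b**2 - b + 1}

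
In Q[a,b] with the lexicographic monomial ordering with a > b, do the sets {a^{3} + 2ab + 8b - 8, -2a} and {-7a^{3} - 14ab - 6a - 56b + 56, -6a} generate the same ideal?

Equality of ideals is decidable: compute both reduced Gröbner bases (unique for the ordering) and check whether they agree.
Buchberger on the first generating set:
f_1 = a^{3} + 2ab + 8b - 8, LT = a^{3}.
f_2 = -2a, LT = a.

S(f_1,f_2): lcm = a^{3}. S = 2ab + 8b - 8.
  leading term ab: subtract (-b)·f_2 from 2ab + 8b - 8 → 8b - 8
  leading term b: no divisor's leading term divides it; move 8b to the remainder.
  leading term 1: no divisor's leading term divides it; move -8 to the remainder.
  remainder 8b - 8 ≠ 0; add g_3 = 8b - 8 to the basis.

S(f_1,g_3): leading monomials are coprime, so the S-polynomial reduces to 0 (Buchberger's first criterion).
S(f_2,g_3): leading monomials are coprime, so the S-polynomial reduces to 0 (Buchberger's first criterion).
Every S-polynomial of the final basis reduces to 0, so we have a Gröbner basis.
Inter-reduce: drop elements whose leading term is divisible by another's, tail-reduce, and make monic.
Reduced Gröbner basis: {a, b - 1}.

Buchberger on the second generating set:
h_1 = -7a^{3} - 14ab - 6a - 56b + 56, LT = a^{3}.
h_2 = -6a, LT = a.

S(h_1,h_2): lcm = a^{3}. S = 2ab + \tfrac{6}{7}a + 8b - 8.
  leading term ab: subtract (-\tfrac{1}{3}b)·h_2 from 2ab + \tfrac{6}{7}a + 8b - 8 → \tfrac{6}{7}a + 8b - 8
  leading term a: subtract (-\tfrac{1}{7})·h_2 from \tfrac{6}{7}a + 8b - 8 → 8b - 8
  leading term b: no divisor's leading term divides it; move 8b to the remainder.
  leading term 1: no divisor's leading term divides it; move -8 to the remainder.
  remainder 8b - 8 ≠ 0; add k_3 = 8b - 8 to the basis.

S(h_1,k_3): leading monomials are coprime, so the S-polynomial reduces to 0 (Buchberger's first criterion).
S(h_2,k_3): leading monomials are coprime, so the S-polynomial reduces to 0 (Buchberger's first criterion).
Every S-polynomial of the final basis reduces to 0, so we have a Gröbner basis.
Inter-reduce: drop elements whose leading term is divisible by another's, tail-reduce, and make monic.
Reduced Gröbner basis: {a, b - 1}.

The two bases agree; hence the ideals are identical.

Yes, the ideals are equal.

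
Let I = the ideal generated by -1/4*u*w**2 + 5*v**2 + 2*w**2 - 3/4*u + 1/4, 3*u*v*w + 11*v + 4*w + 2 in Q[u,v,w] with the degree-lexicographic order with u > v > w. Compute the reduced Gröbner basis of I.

f_1 = -1/4*u*w**2 + 5*v**2 + 2*w**2 - 3/4*u + 1/4, LT = u*w**2.
f_2 = 3*u*v*w + 11*v + 4*w + 2, LT = u*v*w.

S(f_1,f_2): lcm = u*v*w**2. S = -20*v**3 - 8*v*w**2 + 3*u*v - 11/3*v*w - 4/3*w**2 - v - 2/3*w.
  leading term v**3: no divisor's leading term divides it; move -20*v**3 to the remainder.
  leading term v*w**2: no divisor's leading term divides it; move -8*v*w**2 to the remainder.
  leading term u*v: no divisor's leading term divides it; move 3*u*v to the remainder.
  leading term v*w: no divisor's leading term divides it; move -11/3*v*w to the remainder.
  leading term w**2: no divisor's leading term divides it; move -4/3*w**2 to the remainder.
  leading term v: no divisor's leading term divides it; move -v to the remainder.
  leading term w: no divisor's leading term divides it; move -2/3*w to the remainder.
  remainder -20*v**3 - 8*v*w**2 + 3*u*v - 11/3*v*w - 4/3*w**2 - v - 2/3*w ≠ 0; add g_3 = -20*v**3 - 8*v*w**2 + 3*u*v - 11/3*v*w - 4/3*w**2 - v - 2/3*w to the basis.

The other S-polynomials (S(f_1,g_3), S(f_2,g_3)) all reduce to 0 modulo the current basis, so we have a Gröbner basis.

G = {u*v*w + 11/3*v + 4/3*w + 2/3, u*w**2 - 20*v**2 - 8*w**2 + 3*u - 1, v**3 + 2/5*v*w**2 - 3/20*u*v + 11/60*v*w + 1/15*w**2 + 1/20*v + 1/30*w}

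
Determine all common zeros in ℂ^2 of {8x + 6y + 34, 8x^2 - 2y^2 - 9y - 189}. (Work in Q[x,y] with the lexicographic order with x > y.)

{(91/10, -89/5), (-5, 1)}

Compute a lex Gröbner basis by Buchberger's algorithm.
f_1 = 8x + 6y + 34, LT = x.
f_2 = 8x^2 - 2y^2 - 9y - 189, LT = x^2.

S(f_1,f_2): lcm = x^2. S = 3/4xy + 17/4x + 1/4y^2 + 9/8y + 189/8.
  leading term xy: subtract (3/32y)·f_1 from 3/4xy + 17/4x + 1/4y^2 + 9/8y + 189/8 → 17/4x - 5/16y^2 - 33/16y + 189/8
  leading term x: subtract (17/32)·f_1 from 17/4x - 5/16y^2 - 33/16y + 189/8 → -5/16y^2 - 21/4y + 89/16
  leading term y^2: no divisor's leading term divides it; move -5/16y^2 to the remainder.
  leading term y: no divisor's leading term divides it; move -21/4y to the remainder.
  leading term 1: no divisor's leading term divides it; move 89/16 to the remainder.
  remainder -5/16y^2 - 21/4y + 89/16 ≠ 0; add h_3 = -5/16y^2 - 21/4y + 89/16 to the basis.

The other S-polynomials (S(f_1,h_3), S(f_2,h_3)) all reduce to 0 modulo the current basis, so we have a Gröbner basis.
Inter-reduce: drop elements whose leading term is divisible by another's, tail-reduce, and make monic.
Reduced Gröbner basis: {x + 3/4y + 17/4, y^2 + 84/5y - 89/5}.

The lex basis is triangular: the last element involves only y. Solving y^2 + 84/5y - 89/5 = 0 gives y ∈ {-89/5, 1}; substituting each value into the earlier elements determines the remaining variables.
  y = -89/5: the earlier basis element becomes x - 91/10 = 0, giving x = 91/10 — point (91/10, -89/5).
  y = 1: the earlier basis element becomes x + 5 = 0, giving x = -5 — point (-5, 1).
Substituting each solution back into the original system confirms all equations vanish.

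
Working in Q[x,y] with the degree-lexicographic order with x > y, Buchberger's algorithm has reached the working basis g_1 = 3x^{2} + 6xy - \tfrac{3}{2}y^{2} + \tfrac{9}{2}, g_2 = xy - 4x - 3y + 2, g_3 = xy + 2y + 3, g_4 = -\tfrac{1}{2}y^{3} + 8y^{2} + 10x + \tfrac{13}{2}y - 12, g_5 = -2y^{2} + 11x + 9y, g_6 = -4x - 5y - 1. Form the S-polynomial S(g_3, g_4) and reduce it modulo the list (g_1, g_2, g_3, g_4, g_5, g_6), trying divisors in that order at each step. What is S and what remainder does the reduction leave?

lcm(LM(g_3), LM(g_4)) = xy^{3}.
S = (lcm/LT(g_3))·g_3 − (lcm/LT(g_4))·g_4 = 16xy^{2} + 2y^{3} + 20x^{2} + 13xy + 3y^{2} - 24x.
Reduce S modulo (g_1, g_2, g_3, g_4, g_5, g_6) in that order:
  leading term xy^{2}: subtract (16y)·g_2 from 16xy^{2} + 2y^{3} + 20x^{2} + 13xy + 3y^{2} - 24x → 2y^{3} + 20x^{2} + 77xy + 51y^{2} - 24x - 32y
  leading term y^{3}: subtract (-4)·g_4 from 2y^{3} + 20x^{2} + 77xy + 51y^{2} - 24x - 32y → 20x^{2} + 77xy + 83y^{2} + 16x - 6y - 48
  leading term x^{2}: subtract (\tfrac{20}{3})·g_1 from 20x^{2} + 77xy + 83y^{2} + 16x - 6y - 48 → 37xy + 93y^{2} + 16x - 6y - 78
  leading term xy: subtract (37)·g_2 from 37xy + 93y^{2} + 16x - 6y - 78 → 93y^{2} + 164x + 105y - 152
  leading term y^{2}: subtract (-\tfrac{93}{2})·g_5 from 93y^{2} + 164x + 105y - 152 → \tfrac{1351}{2}x + \tfrac{1047}{2}y - 152
  leading term x: subtract (-\tfrac{1351}{8})·g_6 from \tfrac{1351}{2}x + \tfrac{1047}{2}y - 152 → -\tfrac{2567}{8}y - \tfrac{2567}{8}
  leading term y: no divisor's leading term divides it; move -\tfrac{2567}{8}y to the remainder.
  leading term 1: no divisor's leading term divides it; move -\tfrac{2567}{8} to the remainder.
The remainder -\tfrac{2567}{8}y - \tfrac{2567}{8} is nonzero, so it would be added as the next basis element.

S(g_3, g_4) = 16xy^{2} + 2y^{3} + 20x^{2} + 13xy + 3y^{2} - 24x; remainder on division = -\tfrac{2567}{8}y - \tfrac{2567}{8}.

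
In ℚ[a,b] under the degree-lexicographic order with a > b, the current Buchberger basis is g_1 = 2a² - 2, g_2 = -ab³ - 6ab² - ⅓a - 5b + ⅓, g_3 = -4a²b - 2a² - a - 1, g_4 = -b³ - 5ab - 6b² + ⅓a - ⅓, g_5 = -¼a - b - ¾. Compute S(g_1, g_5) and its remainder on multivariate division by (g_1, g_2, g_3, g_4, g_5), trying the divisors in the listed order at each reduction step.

lcm(LM(g_1), LM(g_5)) = a².
S = (lcm/LT(g_1))·g_1 − (lcm/LT(g_5))·g_5 = -4ab - 3a - 1.
Reduce S modulo (g_1, g_2, g_3, g_4, g_5) in that order:
  leading term ab: subtract (16b)·g_5 from -4ab - 3a - 1 → 16b² - 3a + 12b - 1
  leading term b²: no divisor's leading term divides it; move 16b² to the remainder.
  leading term a: subtract (12)·g_5 from -3a + 12b - 1 → 24b + 8
  leading term b: no divisor's leading term divides it; move 24b to the remainder.
  leading term 1: no divisor's leading term divides it; move 8 to the remainder.
The remainder 16b² + 24b + 8 is nonzero, so it would be added as the next basis element.

S(g_1, g_5) = -4ab - 3a - 1; remainder on division = 16b² + 24b + 8.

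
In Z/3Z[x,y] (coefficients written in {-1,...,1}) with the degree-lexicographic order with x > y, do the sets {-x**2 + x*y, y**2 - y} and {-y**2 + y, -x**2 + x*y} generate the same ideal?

Equality of ideals is decidable: compute both reduced Gröbner bases (unique for the ordering) and check whether they agree.
Buchberger on the first generating set:
f_1 = -x**2 + x*y, LT = x**2.
f_2 = y**2 - y, LT = y**2.

S(f_1,f_2): leading monomials are coprime, so the S-polynomial reduces to 0 (Buchberger's first criterion).
Every S-polynomial of the final basis reduces to 0, so we have a Gröbner basis.
Inter-reduce: drop elements whose leading term is divisible by another's, tail-reduce, and make monic.
Reduced Gröbner basis: {x**2 - x*y, y**2 - y}.

Buchberger on the second generating set:
h_1 = -y**2 + y, LT = y**2.
h_2 = -x**2 + x*y, LT = x**2.

S(h_1,h_2): leading monomials are coprime, so the S-polynomial reduces to 0 (Buchberger's first criterion).
Every S-polynomial of the final basis reduces to 0, so we have a Gröbner basis.
Inter-reduce: drop elements whose leading term is divisible by another's, tail-reduce, and make monic.
Reduced Gröbner basis: {x**2 - x*y, y**2 - y}.

Same reduced basis, so the two generating sets span the same ideal.

Yes, the ideals are equal.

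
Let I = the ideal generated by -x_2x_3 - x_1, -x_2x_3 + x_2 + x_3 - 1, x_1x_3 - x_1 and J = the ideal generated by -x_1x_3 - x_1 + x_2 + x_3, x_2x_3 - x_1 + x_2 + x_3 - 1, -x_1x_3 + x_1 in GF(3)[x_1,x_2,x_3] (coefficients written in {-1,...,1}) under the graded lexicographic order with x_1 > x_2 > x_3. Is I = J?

No, the ideals differ.

For a fixed monomial order, each ideal has a unique reduced Gröbner basis; comparing bases decides equality.
Buchberger on the first generating set:
f_1 = -x_2x_3 - x_1, LT = x_2x_3.
f_2 = -x_2x_3 + x_2 + x_3 - 1, LT = x_2x_3.
f_3 = x_1x_3 - x_1, LT = x_1x_3.

S(f_1,f_2): lcm = x_2x_3. S = x_1 + x_2 + x_3 - 1.
  leading term x_1: no divisor's leading term divides it; move x_1 to the remainder.
  leading term x_2: no divisor's leading term divides it; move x_2 to the remainder.
  leading term x_3: no divisor's leading term divides it; move x_3 to the remainder.
  leading term 1: no divisor's leading term divides it; move -1 to the remainder.
  remainder x_1 + x_2 + x_3 - 1 ≠ 0; add g_4 = x_1 + x_2 + x_3 - 1 to the basis.

S(f_3,g_4): lcm = x_1x_3. S = -x_2x_3 - x_3^2 - x_1 + x_3.
  leading term x_2x_3: subtract (1)·f_1 from -x_2x_3 - x_3^2 - x_1 + x_3 → -x_3^2 + x_3
  leading term x_3^2: no divisor's leading term divides it; move -x_3^2 to the remainder.
  leading term x_3: no divisor's leading term divides it; move x_3 to the remainder.
  remainder -x_3^2 + x_3 ≠ 0; add g_5 = -x_3^2 + x_3 to the basis.

The other S-polynomials (S(f_1,f_3), S(f_2,f_3), S(f_1,g_4), S(f_2,g_4), S(f_1,g_5), S(f_2,g_5), S(f_3,g_5), S(g_4,g_5)) all reduce to 0 modulo the current basis, so we have a Gröbner basis.
Inter-reduce: drop elements whose leading term is divisible by another's, tail-reduce, and make monic.
Reduced Gröbner basis: {x_2x_3 - x_2 - x_3 + 1, x_3^2 - x_3, x_1 + x_2 + x_3 - 1}.

Buchberger on the second generating set:
h_1 = -x_1x_3 - x_1 + x_2 + x_3, LT = x_1x_3.
h_2 = x_2x_3 - x_1 + x_2 + x_3 - 1, LT = x_2x_3.
h_3 = -x_1x_3 + x_1, LT = x_1x_3.

S(h_1,h_2): lcm = x_1x_2x_3. S = x_1^2 - x_1x_3 - x_2^2 - x_2x_3 + x_1.
  leading term x_1^2: no divisor's leading term divides it; move x_1^2 to the remainder.
  leading term x_1x_3: subtract (1)·h_1 from -x_1x_3 - x_2^2 - x_2x_3 + x_1 → -x_2^2 - x_2x_3 - x_1 - x_2 - x_3
  leading term x_2^2: no divisor's leading term divides it; move -x_2^2 to the remainder.
  leading term x_2x_3: subtract (-1)·h_2 from -x_2x_3 - x_1 - x_2 - x_3 → x_1 - 1
  leading term x_1: no divisor's leading term divides it; move x_1 to the remainder.
  leading term 1: no divisor's leading term divides it; move -1 to the remainder.
  remainder x_1^2 - x_2^2 + x_1 - 1 ≠ 0; add k_4 = x_1^2 - x_2^2 + x_1 - 1 to the basis.

S(h_1,h_3): lcm = x_1x_3. S = -x_1 - x_2 - x_3.
  leading term x_1: no divisor's leading term divides it; move -x_1 to the remainder.
  leading term x_2: no divisor's leading term divides it; move -x_2 to the remainder.
  leading term x_3: no divisor's leading term divides it; move -x_3 to the remainder.
  remainder -x_1 - x_2 - x_3 ≠ 0; add k_5 = -x_1 - x_2 - x_3 to the basis.

S(h_3,k_4): lcm = x_1^2x_3. S = x_2^2x_3 - x_1^2 - x_1x_3 + x_3.
  leading term x_2^2x_3: subtract (x_2)·h_2 from x_2^2x_3 - x_1^2 - x_1x_3 + x_3 → -x_1^2 + x_1x_2 - x_1x_3 - x_2^2 - x_2x_3 + x_2 + x_3
  leading term x_1^2: subtract (-1)·k_4 from -x_1^2 + x_1x_2 - x_1x_3 - x_2^2 - x_2x_3 + x_2 + x_3 → x_1x_2 - x_1x_3 + x_2^2 - x_2x_3 + x_1 + x_2 + x_3 - 1
  leading term x_1x_2: subtract (-x_2)·k_5 from x_1x_2 - x_1x_3 + x_2^2 - x_2x_3 + x_1 + x_2 + x_3 - 1 → -x_1x_3 + x_2x_3 + x_1 + x_2 + x_3 - 1
  leading term x_1x_3: subtract (1)·h_1 from -x_1x_3 + x_2x_3 + x_1 + x_2 + x_3 - 1 → x_2x_3 - x_1 - 1
  leading term x_2x_3: subtract (1)·h_2 from x_2x_3 - x_1 - 1 → -x_2 - x_3
  leading term x_2: no divisor's leading term divides it; move -x_2 to the remainder.
  leading term x_3: no divisor's leading term divides it; move -x_3 to the remainder.
  remainder -x_2 - x_3 ≠ 0; add k_6 = -x_2 - x_3 to the basis.

S(h_1,k_5): lcm = x_1x_3. S = -x_2x_3 - x_3^2 + x_1 - x_2 - x_3.
  leading term x_2x_3: subtract (-1)·h_2 from -x_2x_3 - x_3^2 + x_1 - x_2 - x_3 → -x_3^2 - 1
  leading term x_3^2: no divisor's leading term divides it; move -x_3^2 to the remainder.
  leading term 1: no divisor's leading term divides it; move -1 to the remainder.
  remainder -x_3^2 - 1 ≠ 0; add k_7 = -x_3^2 - 1 to the basis.

The other S-polynomials (S(h_2,h_3), S(h_1,k_4), S(h_2,k_4), S(h_2,k_5), S(h_3,k_5), S(k_4,k_5), S(h_1,k_6), S(h_2,k_6), S(h_3,k_6), S(k_4,k_6), S(k_5,k_6), S(h_1,k_7), S(h_2,k_7), S(h_3,k_7), S(k_4,k_7), S(k_5,k_7), S(k_6,k_7)) all reduce to 0 modulo the current basis, so we have a Gröbner basis.
Inter-reduce: drop elements whose leading term is divisible by another's, tail-reduce, and make monic.
Reduced Gröbner basis: {x_3^2 + 1, x_1, x_2 + x_3}.

These differ, so the ideals are not equal.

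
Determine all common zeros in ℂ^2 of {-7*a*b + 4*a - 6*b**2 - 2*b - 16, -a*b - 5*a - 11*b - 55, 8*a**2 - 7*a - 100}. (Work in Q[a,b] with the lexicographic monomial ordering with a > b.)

{(4, -5)}

Compute a lex Gröbner basis by Buchberger's algorithm.
f_1 = -7*a*b + 4*a - 6*b**2 - 2*b - 16, LT = a*b.
f_2 = -a*b - 5*a - 11*b - 55, LT = a*b.
f_3 = 8*a**2 - 7*a - 100, LT = a**2.

S(f_1,f_2): lcm = a*b. S = -39/7*a + 6/7*b**2 - 75/7*b - 369/7.
  leading term a: no divisor's leading term divides it; move -39/7*a to the remainder.
  leading term b**2: no divisor's leading term divides it; move 6/7*b**2 to the remainder.
  leading term b: no divisor's leading term divides it; move -75/7*b to the remainder.
  leading term 1: no divisor's leading term divides it; move -369/7 to the remainder.
  remainder -39/7*a + 6/7*b**2 - 75/7*b - 369/7 ≠ 0; add h_4 = -39/7*a + 6/7*b**2 - 75/7*b - 369/7 to the basis.

S(f_1,f_3): lcm = a**2*b. S = -4/7*a**2 + 6/7*a*b**2 + 65/56*a*b + 16/7*a + 25/2*b.
  leading term a**2: subtract (-1/14)·f_3 from -4/7*a**2 + 6/7*a*b**2 + 65/56*a*b + 16/7*a + 25/2*b → 6/7*a*b**2 + 65/56*a*b + 25/14*a + 25/2*b - 50/7
  leading term a*b**2: subtract (-6/49*b)·f_1 from 6/7*a*b**2 + 65/56*a*b + 25/14*a + 25/2*b - 50/7 → 647/392*a*b + 25/14*a - 36/49*b**3 - 12/49*b**2 + 1033/98*b - 50/7
  leading term a*b: subtract (-647/2744)·f_1 from 647/392*a*b + 25/14*a - 36/49*b**3 - 12/49*b**2 + 1033/98*b - 50/7 → 936/343*a - 36/49*b**3 - 2277/1372*b**2 + 13815/1372*b - 3744/343
  leading term a: subtract (-24/49)·h_4 from 936/343*a - 36/49*b**3 - 2277/1372*b**2 + 13815/1372*b - 3744/343 → -36/49*b**3 - 243/196*b**2 + 135/28*b - 1800/49
  leading term b**3: no divisor's leading term divides it; move -36/49*b**3 to the remainder.
  leading term b**2: no divisor's leading term divides it; move -243/196*b**2 to the remainder.
  leading term b: no divisor's leading term divides it; move 135/28*b to the remainder.
  leading term 1: no divisor's leading term divides it; move -1800/49 to the remainder.
  remainder -36/49*b**3 - 243/196*b**2 + 135/28*b - 1800/49 ≠ 0; add h_5 = -36/49*b**3 - 243/196*b**2 + 135/28*b - 1800/49 to the basis.

S(f_2,f_3): lcm = a**2*b. S = 5*a**2 + 95/8*a*b + 55*a + 25/2*b.
  leading term a**2: subtract (5/8)·f_3 from 5*a**2 + 95/8*a*b + 55*a + 25/2*b → 95/8*a*b + 475/8*a + 25/2*b + 125/2
  leading term a*b: subtract (-95/56)·f_1 from 95/8*a*b + 475/8*a + 25/2*b + 125/2 → 3705/56*a - 285/28*b**2 + 255/28*b + 495/14
  leading term a: subtract (-95/8)·h_4 from 3705/56*a - 285/28*b**2 + 255/28*b + 495/14 → -945/8*b - 4725/8
  leading term b: no divisor's leading term divides it; move -945/8*b to the remainder.
  leading term 1: no divisor's leading term divides it; move -4725/8 to the remainder.
  remainder -945/8*b - 4725/8 ≠ 0; add h_6 = -945/8*b - 4725/8 to the basis.

The other S-polynomials (S(f_1,h_4), S(f_2,h_4), S(f_3,h_4), S(f_1,h_5), S(f_2,h_5), S(f_3,h_5), S(h_4,h_5), S(f_1,h_6), S(f_2,h_6), S(f_3,h_6), S(h_4,h_6), S(h_5,h_6)) all reduce to 0 modulo the current basis, so we have a Gröbner basis.
Inter-reduce: drop elements whose leading term is divisible by another's, tail-reduce, and make monic.
Reduced Gröbner basis: {a - 4, b + 5}.

A lex Gröbner basis eliminates variables successively. Here b + 5 depends only on b, with roots {-5}; lifting each root through the earlier basis elements recovers the full solutions.
  b = -5: the earlier basis element becomes a - 4 = 0, giving a = 4 — point (4, -5).
Each listed point satisfies every original equation (direct substitution).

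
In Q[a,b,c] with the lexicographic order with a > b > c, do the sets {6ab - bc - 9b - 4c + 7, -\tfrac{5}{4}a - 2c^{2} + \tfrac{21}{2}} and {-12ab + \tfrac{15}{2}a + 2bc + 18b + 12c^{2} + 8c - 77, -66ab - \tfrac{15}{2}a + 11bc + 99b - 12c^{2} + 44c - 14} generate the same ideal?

Yes, the ideals are equal.

Since reduced Gröbner bases are canonical representatives of ideals under a given ordering, it suffices to compute and compare them.
Buchberger on the first generating set:
f_1 = 6ab - bc - 9b - 4c + 7, LT = ab.
f_2 = -\tfrac{5}{4}a - 2c^{2} + \tfrac{21}{2}, LT = a.

S(f_1,f_2): lcm = ab. S = -\tfrac{8}{5}bc^{2} - \tfrac{1}{6}bc + \tfrac{69}{10}b - \tfrac{2}{3}c + \tfrac{7}{6}.
  reduce S modulo (f_1, f_2):
  remainder -\tfrac{8}{5}bc^{2} - \tfrac{1}{6}bc + \tfrac{69}{10}b - \tfrac{2}{3}c + \tfrac{7}{6} ≠ 0; add g_3 = -\tfrac{8}{5}bc^{2} - \tfrac{1}{6}bc + \tfrac{69}{10}b - \tfrac{2}{3}c + \tfrac{7}{6} to the basis.

The other S-polynomials (S(f_1,g_3), S(f_2,g_3)) all reduce to 0 modulo the current basis, so we have a Gröbner basis.
Inter-reduce: drop elements whose leading term is divisible by another's, tail-reduce, and make monic.
Reduced Gröbner basis: {a + \tfrac{8}{5}c^{2} - \tfrac{42}{5}, bc^{2} + \tfrac{5}{48}bc - \tfrac{69}{16}b + \tfrac{5}{12}c - \tfrac{35}{48}}.

Buchberger on the second generating set:
h_1 = -12ab + \tfrac{15}{2}a + 2bc + 18b + 12c^{2} + 8c - 77, LT = ab.
h_2 = -66ab - \tfrac{15}{2}a + 11bc + 99b - 12c^{2} + 44c - 14, LT = ab.

S(h_1,h_2): lcm = ab. S = -\tfrac{65}{88}a - \tfrac{13}{11}c^{2} + \tfrac{273}{44}.
  reduce S modulo (h_1, h_2):
  remainder -\tfrac{65}{88}a - \tfrac{13}{11}c^{2} + \tfrac{273}{44} ≠ 0; add k_3 = -\tfrac{65}{88}a - \tfrac{13}{11}c^{2} + \tfrac{273}{44} to the basis.

S(h_1,k_3): lcm = ab. S = -\tfrac{5}{8}a - \tfrac{8}{5}bc^{2} - \tfrac{1}{6}bc + \tfrac{69}{10}b - c^{2} - \tfrac{2}{3}c + \tfrac{77}{12}.
  reduce S modulo (h_1, h_2, k_3):
  remainder -\tfrac{8}{5}bc^{2} - \tfrac{1}{6}bc + \tfrac{69}{10}b - \tfrac{2}{3}c + \tfrac{7}{6} ≠ 0; add k_4 = -\tfrac{8}{5}bc^{2} - \tfrac{1}{6}bc + \tfrac{69}{10}b - \tfrac{2}{3}c + \tfrac{7}{6} to the basis.

The other S-polynomials (S(h_2,k_3), S(h_1,k_4), S(h_2,k_4), S(k_3,k_4)) all reduce to 0 modulo the current basis, so we have a Gröbner basis.
Inter-reduce: drop elements whose leading term is divisible by another's, tail-reduce, and make monic.
Reduced Gröbner basis: {a + \tfrac{8}{5}c^{2} - \tfrac{42}{5}, bc^{2} + \tfrac{5}{48}bc - \tfrac{69}{16}b + \tfrac{5}{12}c - \tfrac{35}{48}}.

These coincide, so the ideals are equal.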